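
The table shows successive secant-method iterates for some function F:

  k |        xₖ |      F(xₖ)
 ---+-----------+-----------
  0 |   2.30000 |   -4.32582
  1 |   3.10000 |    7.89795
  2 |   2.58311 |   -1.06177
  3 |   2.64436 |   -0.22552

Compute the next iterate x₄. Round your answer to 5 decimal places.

2.66088

x₄ = 2.64436 − (-0.22552)·(2.64436 − 2.58311) / (-0.22552 − (-1.06177))
   = 2.64436 − (-0.0138131)/(0.8362500) = 2.6608779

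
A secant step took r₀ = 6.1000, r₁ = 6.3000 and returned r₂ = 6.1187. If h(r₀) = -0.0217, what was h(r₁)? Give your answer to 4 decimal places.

0.2104

The secant line through (6.1000, -0.0217) and (6.3000, h(r₁)) crosses zero at r₂ = 6.1187.
So (6.1000, -0.0217), (6.3000, h(r₁)), (6.1187, 0) are collinear:
h(r₁) = -0.0217 · (6.3000 − 6.1187) / (6.1000 − 6.1187) = -0.0217 · (0.181300)/(-0.018700) = 0.210386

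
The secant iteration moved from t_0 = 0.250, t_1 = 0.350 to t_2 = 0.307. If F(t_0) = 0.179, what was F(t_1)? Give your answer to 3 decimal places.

-0.135

The secant line through (0.250, 0.179) and (0.350, F(t_1)) crosses zero at t_2 = 0.307.
So (0.250, 0.179), (0.350, F(t_1)), (0.307, 0) are collinear:
F(t_1) = 0.179 · (0.350 − 0.307) / (0.250 − 0.307) = 0.179 · (0.04300)/(-0.05700) = -0.13504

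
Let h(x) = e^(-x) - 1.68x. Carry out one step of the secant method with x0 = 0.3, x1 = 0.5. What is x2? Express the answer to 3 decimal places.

h(0.3) = 0.23682, h(0.5) = -0.23347
x2 = 0.50000 − (-0.23347)·(0.50000 − 0.30000) / (-0.23347 − 0.23682) = 0.50000 − (-0.04669)/(-0.47029) = 0.40071

0.401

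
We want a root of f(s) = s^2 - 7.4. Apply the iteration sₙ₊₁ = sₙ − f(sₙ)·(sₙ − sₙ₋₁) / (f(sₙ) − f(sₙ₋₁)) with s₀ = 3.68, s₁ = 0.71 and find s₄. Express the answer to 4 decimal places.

f(3.68) = 6.142400, f(0.71) = -6.895900
s₂ = 0.710000 − (-6.895900)·(0.710000 − 3.680000) / (-6.895900 − 6.142400) = 0.710000 − (20.480823)/(-13.038300) = 2.280820
f(2.280820) = -2.197860
s₃ = 2.280820 − (-2.197860)·(2.280820 − 0.710000) / (-2.197860 − (-6.895900)) = 2.280820 − (-3.452442)/(4.698040) = 3.015689
f(3.015689) = 1.694378
s₄ = 3.015689 − 1.694378·(3.015689 − 2.280820) / (1.694378 − (-2.197860)) = 3.015689 − (1.245146)/(3.892238) = 2.695784

2.6958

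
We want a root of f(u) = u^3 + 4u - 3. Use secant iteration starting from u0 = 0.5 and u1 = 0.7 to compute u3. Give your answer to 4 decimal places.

f(0.5) = -0.875000, f(0.7) = 0.143000
u2 = 0.700000 − 0.143000·(0.700000 − 0.500000) / (0.143000 − (-0.875000)) = 0.700000 − (0.028600)/(1.018000) = 0.671906
f(0.671906) = -0.009041
u3 = 0.671906 − (-0.009041)·(0.671906 − 0.700000) / (-0.009041 − 0.143000) = 0.671906 − (0.000254)/(-0.152041) = 0.673576

0.6736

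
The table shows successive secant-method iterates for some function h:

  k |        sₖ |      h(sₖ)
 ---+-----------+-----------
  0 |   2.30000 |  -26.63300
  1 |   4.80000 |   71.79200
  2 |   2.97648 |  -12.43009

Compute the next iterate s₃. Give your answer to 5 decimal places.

s₃ = 2.97648 − (-12.43009)·(2.97648 − 4.80000) / (-12.43009 − 71.79200)
   = 2.97648 − (22.6665177)/(-84.2220900) = 3.2456079

3.24561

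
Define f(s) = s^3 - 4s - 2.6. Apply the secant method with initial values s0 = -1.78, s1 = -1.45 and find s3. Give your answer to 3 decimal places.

f(-1.78) = -1.11975, f(-1.45) = 0.15137
s2 = -1.45000 − 0.15137·(-1.45000 − (-1.78000)) / (0.15137 − (-1.11975)) = -1.45000 − (0.04995)/(1.27113) = -1.48930
f(-1.48930) = 0.05391
s3 = -1.48930 − 0.05391·(-1.48930 − (-1.45000)) / (0.05391 − 0.15137) = -1.48930 − (-0.00212)/(-0.09746) = -1.51104

-1.511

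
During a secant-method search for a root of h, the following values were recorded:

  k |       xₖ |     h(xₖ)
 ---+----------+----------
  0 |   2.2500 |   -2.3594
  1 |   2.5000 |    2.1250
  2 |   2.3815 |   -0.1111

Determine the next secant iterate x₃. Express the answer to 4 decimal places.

2.3874

x₃ = 2.3815 − (-0.1111)·(2.3815 − 2.5000) / (-0.1111 − 2.1250)
   = 2.3815 − (0.013165)/(-2.236100) = 2.387388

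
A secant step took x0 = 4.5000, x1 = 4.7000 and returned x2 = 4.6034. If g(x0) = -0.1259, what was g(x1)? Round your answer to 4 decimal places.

The secant line through (4.5000, -0.1259) and (4.7000, g(x1)) crosses zero at x2 = 4.6034.
So (4.5000, -0.1259), (4.7000, g(x1)), (4.6034, 0) are collinear:
g(x1) = -0.1259 · (4.7000 − 4.6034) / (4.5000 − 4.6034) = -0.1259 · (0.096600)/(-0.103400) = 0.117620

0.1176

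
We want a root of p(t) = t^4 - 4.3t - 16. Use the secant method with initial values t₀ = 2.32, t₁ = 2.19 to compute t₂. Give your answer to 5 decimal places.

p(2.32) = 2.9942298, p(2.19) = -2.4144248
t₂ = 2.1900000 − (-2.4144248)·(2.1900000 − 2.3200000) / (-2.4144248 − 2.9942298) = 2.1900000 − (0.3138752)/(-5.4086545) = 2.2480320

2.24803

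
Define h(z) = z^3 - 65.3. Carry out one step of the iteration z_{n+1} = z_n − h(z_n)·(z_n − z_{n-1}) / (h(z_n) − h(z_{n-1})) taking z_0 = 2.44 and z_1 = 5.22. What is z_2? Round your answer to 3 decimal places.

3.545

h(2.44) = -50.77322, h(5.22) = 76.93665
z_2 = 5.22000 − 76.93665·(5.22000 − 2.44000) / (76.93665 − (-50.77322)) = 5.22000 − (213.88388)/(127.70986) = 3.54524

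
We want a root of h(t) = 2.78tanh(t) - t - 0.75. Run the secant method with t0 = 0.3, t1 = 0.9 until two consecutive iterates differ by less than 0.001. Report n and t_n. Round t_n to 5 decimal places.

h(0.3) = -0.2401509, h(0.9) = 0.3413081
t2 = 0.9000000 − 0.3413081·(0.6000000)/(0.5814590) = 0.5478086;  |Δ| = 0.3521914
h(0.5478086) = 0.0890667
t3 = 0.5478086 − 0.0890667·(-0.3521914)/(-0.2522414) = 0.4234495;  |Δ| = 0.1243592
h(0.4234495) = -0.0619153
t4 = 0.4234495 − (-0.0619153)·(-0.1243592)/(-0.1509820) = 0.4744472;  |Δ| = 0.0509977
h(0.4744472) = 0.0037166
t5 = 0.4744472 − 0.0037166·(0.0509977)/(0.0656319) = 0.4715593;  |Δ| = 0.0028879
h(0.4715593) = 0.0001348
t6 = 0.4715593 − 0.0001348·(-0.0028879)/(-0.0035818) = 0.4714505;  |Δ| = 0.0001087
|t6 − t5| = 0.0001087 < 0.001

n = 6, t_n = 0.47145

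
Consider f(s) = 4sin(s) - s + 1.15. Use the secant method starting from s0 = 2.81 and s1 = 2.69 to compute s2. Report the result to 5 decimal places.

2.73379

f(2.81) = -0.3578027, f(2.69) = 0.2055963
s2 = 2.6900000 − 0.2055963·(2.6900000 − 2.8100000) / (0.2055963 − (-0.3578027)) = 2.6900000 − (-0.0246716)/(0.5633990) = 2.7337906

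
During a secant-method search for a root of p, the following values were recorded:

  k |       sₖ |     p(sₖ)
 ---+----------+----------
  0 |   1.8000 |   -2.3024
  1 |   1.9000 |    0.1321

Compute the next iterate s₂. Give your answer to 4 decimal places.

1.8946

s₂ = 1.9000 − 0.1321·(1.9000 − 1.8000) / (0.1321 − (-2.3024))
   = 1.9000 − (0.013210)/(2.434500) = 1.894574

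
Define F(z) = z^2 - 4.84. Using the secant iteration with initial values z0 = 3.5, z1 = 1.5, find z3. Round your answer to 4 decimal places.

2.2362

F(3.5) = 7.410000, F(1.5) = -2.590000
z2 = 1.500000 − (-2.590000)·(1.500000 − 3.500000) / (-2.590000 − 7.410000) = 1.500000 − (5.180000)/(-10.000000) = 2.018000
F(2.018000) = -0.767676
z3 = 2.018000 − (-0.767676)·(2.018000 − 1.500000) / (-0.767676 − (-2.590000)) = 2.018000 − (-0.397656)/(1.822324) = 2.236214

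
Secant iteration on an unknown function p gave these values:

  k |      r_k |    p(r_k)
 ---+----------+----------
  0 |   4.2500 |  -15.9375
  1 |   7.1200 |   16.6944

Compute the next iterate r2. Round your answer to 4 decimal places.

5.6517

r2 = 7.1200 − 16.6944·(7.1200 − 4.2500) / (16.6944 − (-15.9375))
   = 7.1200 − (47.912928)/(32.631900) = 5.651715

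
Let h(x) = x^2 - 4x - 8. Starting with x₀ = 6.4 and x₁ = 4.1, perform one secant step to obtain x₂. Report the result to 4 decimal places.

5.2677

h(6.4) = 7.360000, h(4.1) = -7.590000
x₂ = 4.100000 − (-7.590000)·(4.100000 − 6.400000) / (-7.590000 − 7.360000) = 4.100000 − (17.457000)/(-14.950000) = 5.267692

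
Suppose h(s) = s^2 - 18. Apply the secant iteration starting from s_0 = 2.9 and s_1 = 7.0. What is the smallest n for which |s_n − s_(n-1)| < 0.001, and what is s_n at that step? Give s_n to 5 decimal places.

h(2.9) = -9.5900000, h(7.0) = 31.0000000
s_2 = 7.0000000 − 31.0000000·(4.1000000)/(40.5900000) = 3.8686869;  |Δ| = 3.1313131
h(3.8686869) = -3.0332619
s_3 = 3.8686869 − (-3.0332619)·(-3.1313131)/(-34.0332619) = 4.1477695;  |Δ| = 0.2790826
h(4.1477695) = -0.7960080
s_4 = 4.1477695 − (-0.7960080)·(0.2790826)/(2.2372539) = 4.2470663;  |Δ| = 0.0992967
h(4.2470663) = 0.0375718
s_5 = 4.2470663 − 0.0375718·(0.0992967)/(0.8335799) = 4.2425907;  |Δ| = 0.0044756
h(4.2425907) = -0.0004244
s_6 = 4.2425907 − (-0.0004244)·(-0.0044756)/(-0.0379962) = 4.2426407;  |Δ| = 0.0000500
|s_6 − s_5| = 0.0000500 < 0.001

n = 6, s_n = 4.24264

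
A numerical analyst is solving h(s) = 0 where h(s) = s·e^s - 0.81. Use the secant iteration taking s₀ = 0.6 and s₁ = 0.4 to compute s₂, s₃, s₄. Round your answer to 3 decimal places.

0.486, 0.495, 0.494

h(0.6) = 0.28327, h(0.4) = -0.21327
s₂ = 0.40000 − (-0.21327)·(0.40000 − 0.60000) / (-0.21327 − 0.28327) = 0.40000 − (0.04265)/(-0.49654) = 0.48590
h(0.48590) = -0.02010
s₃ = 0.48590 − (-0.02010)·(0.48590 − 0.40000) / (-0.02010 − (-0.21327)) = 0.48590 − (-0.00173)/(0.19317) = 0.49484
h(0.49484) = 0.00165
s₄ = 0.49484 − 0.00165·(0.49484 − 0.48590) / (0.00165 − (-0.02010)) = 0.49484 − (0.00001)/(0.02175) = 0.49416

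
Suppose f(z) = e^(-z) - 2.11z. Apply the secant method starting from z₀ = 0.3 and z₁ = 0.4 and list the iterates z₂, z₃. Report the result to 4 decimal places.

0.3383, 0.3380

f(0.3) = 0.107818, f(0.4) = -0.173680
z₂ = 0.400000 − (-0.173680)·(0.400000 − 0.300000) / (-0.173680 − 0.107818) = 0.400000 − (-0.017368)/(-0.281498) = 0.338302
f(0.338302) = -0.000836
z₃ = 0.338302 − (-0.000836)·(0.338302 − 0.400000) / (-0.000836 − (-0.173680)) = 0.338302 − (0.000052)/(0.172844) = 0.338003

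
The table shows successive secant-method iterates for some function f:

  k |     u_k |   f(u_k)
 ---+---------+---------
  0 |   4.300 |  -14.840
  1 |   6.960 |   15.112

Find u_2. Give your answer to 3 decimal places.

u_2 = 6.960 − 15.112·(6.960 − 4.300) / (15.112 − (-14.840))
   = 6.960 − (40.19792)/(29.95200) = 5.61792

5.618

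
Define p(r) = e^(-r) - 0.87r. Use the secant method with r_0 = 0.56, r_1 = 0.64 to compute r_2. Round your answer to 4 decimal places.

0.6192

p(0.56) = 0.084009, p(0.64) = -0.029508
r_2 = 0.640000 − (-0.029508)·(0.640000 − 0.560000) / (-0.029508 − 0.084009) = 0.640000 − (-0.002361)/(-0.113517) = 0.619205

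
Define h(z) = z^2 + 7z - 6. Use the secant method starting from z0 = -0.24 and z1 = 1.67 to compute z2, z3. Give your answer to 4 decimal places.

h(-0.24) = -7.622400, h(1.67) = 8.478900
z2 = 1.670000 − 8.478900·(1.670000 − (-0.240000)) / (8.478900 − (-7.622400)) = 1.670000 − (16.194699)/(16.101300) = 0.664199
h(0.664199) = -0.909444
z3 = 0.664199 − (-0.909444)·(0.664199 − 1.670000) / (-0.909444 − 8.478900) = 0.664199 − (0.914720)/(-9.388344) = 0.761631

0.6642, 0.7616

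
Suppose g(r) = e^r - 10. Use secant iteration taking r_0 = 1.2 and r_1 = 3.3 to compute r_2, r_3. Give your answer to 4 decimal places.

1.7896, 2.0765

g(1.2) = -6.679883, g(3.3) = 17.112639
r_2 = 3.300000 − 17.112639·(3.300000 − 1.200000) / (17.112639 − (-6.679883)) = 3.300000 − (35.936542)/(23.792522) = 1.789587
g(1.789587) = -4.013022
r_3 = 1.789587 − (-4.013022)·(1.789587 − 3.300000) / (-4.013022 − 17.112639) = 1.789587 − (6.061323)/(-21.125661) = 2.076504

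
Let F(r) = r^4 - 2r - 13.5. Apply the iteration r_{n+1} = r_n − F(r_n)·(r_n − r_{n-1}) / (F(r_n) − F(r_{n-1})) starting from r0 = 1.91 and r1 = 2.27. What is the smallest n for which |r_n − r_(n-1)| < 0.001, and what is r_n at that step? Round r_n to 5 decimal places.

F(1.91) = -4.0113664, F(2.27) = 8.5123784
r2 = 2.2700000 − 8.5123784·(0.3600000)/(12.5237448) = 2.0253083;  |Δ| = 0.2446917
F(2.0253083) = -0.7252482
r3 = 2.0253083 − (-0.7252482)·(-0.2446917)/(-9.2376266) = 2.0445191;  |Δ| = 0.0192108
F(2.0445191) = -0.1161499
r4 = 2.0445191 − (-0.1161499)·(0.0192108)/(0.6090983) = 2.0481825;  |Δ| = 0.0036633
F(2.0481825) = 0.0020910
r5 = 2.0481825 − 0.0020910·(0.0036633)/(0.1182409) = 2.0481177;  |Δ| = 0.0000648
|r5 − r4| = 0.0000648 < 0.001

n = 5, r_n = 2.04812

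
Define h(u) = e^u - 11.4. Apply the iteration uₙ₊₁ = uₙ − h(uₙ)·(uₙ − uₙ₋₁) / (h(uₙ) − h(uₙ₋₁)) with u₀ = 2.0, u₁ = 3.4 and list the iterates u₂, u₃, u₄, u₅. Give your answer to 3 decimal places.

h(2.0) = -4.01094, h(3.4) = 18.56410
u₂ = 3.40000 − 18.56410·(3.40000 − 2.00000) / (18.56410 − (-4.01094)) = 3.40000 − (25.98974)/(22.57504) = 2.24874
h(2.24874) = -1.92421
u₃ = 2.24874 − (-1.92421)·(2.24874 − 3.40000) / (-1.92421 − 18.56410) = 2.24874 − (2.21526)/(-20.48831) = 2.35686
h(2.35686) = -0.84221
u₄ = 2.35686 − (-0.84221)·(2.35686 − 2.24874) / (-0.84221 − (-1.92421)) = 2.35686 − (-0.09106)/(1.08199) = 2.44103
h(2.44103) = 0.08482
u₅ = 2.44103 − 0.08482·(2.44103 − 2.35686) / (0.08482 − (-0.84221)) = 2.44103 − (0.00714)/(0.92703) = 2.43333

2.249, 2.357, 2.441, 2.433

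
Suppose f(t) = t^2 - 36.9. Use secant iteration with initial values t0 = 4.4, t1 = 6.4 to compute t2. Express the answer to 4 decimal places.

6.0241

f(4.4) = -17.540000, f(6.4) = 4.060000
t2 = 6.400000 − 4.060000·(6.400000 − 4.400000) / (4.060000 − (-17.540000)) = 6.400000 − (8.120000)/(21.600000) = 6.024074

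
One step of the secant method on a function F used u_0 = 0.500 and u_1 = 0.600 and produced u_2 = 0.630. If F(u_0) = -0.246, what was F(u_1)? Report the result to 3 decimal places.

The secant line through (0.500, -0.246) and (0.600, F(u_1)) crosses zero at u_2 = 0.630.
So (0.500, -0.246), (0.600, F(u_1)), (0.630, 0) are collinear:
F(u_1) = -0.246 · (0.600 − 0.630) / (0.500 − 0.630) = -0.246 · (-0.03000)/(-0.13000) = -0.05677

-0.057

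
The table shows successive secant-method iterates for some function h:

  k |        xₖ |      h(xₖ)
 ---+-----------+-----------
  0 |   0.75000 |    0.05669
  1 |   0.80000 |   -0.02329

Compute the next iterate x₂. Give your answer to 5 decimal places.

0.78544

x₂ = 0.80000 − (-0.02329)·(0.80000 − 0.75000) / (-0.02329 − 0.05669)
   = 0.80000 − (-0.0011645)/(-0.0799800) = 0.7854401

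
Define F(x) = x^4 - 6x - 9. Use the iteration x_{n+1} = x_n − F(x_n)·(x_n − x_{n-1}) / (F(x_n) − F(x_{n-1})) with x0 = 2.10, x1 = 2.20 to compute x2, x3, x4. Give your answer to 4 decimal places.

2.1637, 2.1655, 2.1656

F(2.10) = -2.151900, F(2.20) = 1.225600
x2 = 2.200000 − 1.225600·(2.200000 − 2.100000) / (1.225600 − (-2.151900)) = 2.200000 − (0.122560)/(3.377500) = 2.163713
F(2.163713) = -0.064401
x3 = 2.163713 − (-0.064401)·(2.163713 − 2.200000) / (-0.064401 − 1.225600) = 2.163713 − (0.002337)/(-1.290001) = 2.165524
F(2.165524) = -0.001775
x4 = 2.165524 − (-0.001775)·(2.165524 − 2.163713) / (-0.001775 − (-0.064401)) = 2.165524 − (-0.000003)/(0.062626) = 2.165576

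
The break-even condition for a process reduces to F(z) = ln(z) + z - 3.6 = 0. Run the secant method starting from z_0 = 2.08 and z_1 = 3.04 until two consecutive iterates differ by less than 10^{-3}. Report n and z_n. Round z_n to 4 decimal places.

F(2.08) = -0.787632, F(3.04) = 0.551858
z_2 = 3.040000 − 0.551858·(0.960000)/(1.339490) = 2.644489;  |Δ| = 0.395511
F(2.644489) = 0.016967
z_3 = 2.644489 − 0.016967·(-0.395511)/(-0.534891) = 2.631943;  |Δ| = 0.012545
F(2.631943) = -0.000334
z_4 = 2.631943 − (-0.000334)·(-0.012545)/(-0.017301) = 2.632186;  |Δ| = 0.000242
|z_4 − z_3| = 0.000242 < 10^{-3}

n = 4, z_n = 2.6322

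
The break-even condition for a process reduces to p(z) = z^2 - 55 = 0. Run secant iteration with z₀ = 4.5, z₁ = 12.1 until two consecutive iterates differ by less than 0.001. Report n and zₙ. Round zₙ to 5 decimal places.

n = 6, zₙ = 7.41620

p(4.5) = -34.7500000, p(12.1) = 91.4100000
z₂ = 12.1000000 − 91.4100000·(7.6000000)/(126.1600000) = 6.5933735;  |Δ| = 5.5066265
p(6.5933735) = -11.5274260
z₃ = 6.5933735 − (-11.5274260)·(-5.5066265)/(-102.9374260) = 7.2100319;  |Δ| = 0.6166584
p(7.2100319) = -3.0154399
z₄ = 7.2100319 − (-3.0154399)·(0.6166584)/(8.5119860) = 7.4284881;  |Δ| = 0.2184562
p(7.4284881) = 0.1824360
z₅ = 7.4284881 − 0.1824360·(0.2184562)/(3.1978759) = 7.4160254;  |Δ| = 0.0124627
p(7.4160254) = -0.0025672
z₆ = 7.4160254 − (-0.0025672)·(-0.0124627)/(-0.1850032) = 7.4161983;  |Δ| = 0.0001729
|z₆ − z₅| = 0.0001729 < 0.001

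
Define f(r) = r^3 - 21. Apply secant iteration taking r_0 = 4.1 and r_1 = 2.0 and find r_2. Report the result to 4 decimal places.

2.4481

f(4.1) = 47.921000, f(2.0) = -13.000000
r_2 = 2.000000 − (-13.000000)·(2.000000 − 4.100000) / (-13.000000 − 47.921000) = 2.000000 − (27.300000)/(-60.921000) = 2.448121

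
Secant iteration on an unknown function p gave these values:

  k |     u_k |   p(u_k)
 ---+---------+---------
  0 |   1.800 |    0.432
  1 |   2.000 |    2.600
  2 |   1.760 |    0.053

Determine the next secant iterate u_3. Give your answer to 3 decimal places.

u_3 = 1.760 − 0.053·(1.760 − 2.000) / (0.053 − 2.600)
   = 1.760 − (-0.01272)/(-2.54700) = 1.75501

1.755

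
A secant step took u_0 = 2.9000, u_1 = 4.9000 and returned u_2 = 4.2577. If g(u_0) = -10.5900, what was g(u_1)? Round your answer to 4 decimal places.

5.0099

The secant line through (2.9000, -10.5900) and (4.9000, g(u_1)) crosses zero at u_2 = 4.2577.
So (2.9000, -10.5900), (4.9000, g(u_1)), (4.2577, 0) are collinear:
g(u_1) = -10.5900 · (4.9000 − 4.2577) / (2.9000 − 4.2577) = -10.5900 · (0.642300)/(-1.357700) = 5.009912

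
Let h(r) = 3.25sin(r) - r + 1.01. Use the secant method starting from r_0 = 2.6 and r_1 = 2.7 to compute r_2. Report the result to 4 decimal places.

2.6221

h(2.6) = 0.085379, h(2.7) = -0.301015
r_2 = 2.700000 − (-0.301015)·(2.700000 − 2.600000) / (-0.301015 − 0.085379) = 2.700000 − (-0.030102)/(-0.386395) = 2.622096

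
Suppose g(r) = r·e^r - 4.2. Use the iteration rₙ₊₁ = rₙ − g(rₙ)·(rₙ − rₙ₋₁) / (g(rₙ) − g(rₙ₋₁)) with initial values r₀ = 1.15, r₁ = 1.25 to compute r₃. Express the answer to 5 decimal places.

g(1.15) = -0.5680782, g(1.25) = 0.1629287
r₂ = 1.2500000 − 0.1629287·(1.2500000 − 1.1500000) / (0.1629287 − (-0.5680782)) = 1.2500000 − (0.0162929)/(0.7310069) = 1.2277117
g(1.2277117) = -0.0093167
r₃ = 1.2277117 − (-0.0093167)·(1.2277117 − 1.2500000) / (-0.0093167 − 0.1629287) = 1.2277117 − (0.0002077)/(-0.1722454) = 1.2289173

1.22892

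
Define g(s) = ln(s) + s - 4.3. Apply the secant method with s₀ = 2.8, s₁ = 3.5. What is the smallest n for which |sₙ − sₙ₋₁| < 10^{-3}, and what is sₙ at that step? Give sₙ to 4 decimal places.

n = 4, sₙ = 3.1520

g(2.8) = -0.470381, g(3.5) = 0.452763
s₂ = 3.500000 − 0.452763·(0.700000)/(0.923144) = 3.156680;  |Δ| = 0.343320
g(3.156680) = 0.006200
s₃ = 3.156680 − 0.006200·(-0.343320)/(-0.446563) = 3.151913;  |Δ| = 0.004767
g(3.151913) = -0.000078
s₄ = 3.151913 − (-0.000078)·(-0.004767)/(-0.006278) = 3.151972;  |Δ| = 0.000059
|s₄ − s₃| = 0.000059 < 10^{-3}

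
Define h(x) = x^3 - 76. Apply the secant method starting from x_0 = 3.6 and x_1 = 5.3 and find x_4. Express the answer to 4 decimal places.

4.2370

h(3.6) = -29.344000, h(5.3) = 72.877000
x_2 = 5.300000 − 72.877000·(5.300000 − 3.600000) / (72.877000 − (-29.344000)) = 5.300000 − (123.890900)/(102.221000) = 4.088009
h(4.088009) = -7.681924
x_3 = 4.088009 − (-7.681924)·(4.088009 − 5.300000) / (-7.681924 − 72.877000) = 4.088009 − (9.310420)/(-80.558924) = 4.203582
h(4.203582) = -1.722273
x_4 = 4.203582 − (-1.722273)·(4.203582 − 4.088009) / (-1.722273 − (-7.681924)) = 4.203582 − (-0.199048)/(5.959650) = 4.236981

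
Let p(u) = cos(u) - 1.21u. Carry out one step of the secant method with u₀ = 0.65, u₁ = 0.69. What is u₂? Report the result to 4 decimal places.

0.6552

p(0.65) = 0.009584, p(0.69) = -0.063654
u₂ = 0.690000 − (-0.063654)·(0.690000 − 0.650000) / (-0.063654 − 0.009584) = 0.690000 − (-0.002546)/(-0.073238) = 0.655234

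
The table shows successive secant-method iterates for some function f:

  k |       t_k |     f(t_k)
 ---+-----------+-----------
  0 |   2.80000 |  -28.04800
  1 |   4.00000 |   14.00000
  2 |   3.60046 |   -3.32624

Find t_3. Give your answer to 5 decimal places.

t_3 = 3.60046 − (-3.32624)·(3.60046 − 4.00000) / (-3.32624 − 14.00000)
   = 3.60046 − (1.3289659)/(-17.3262400) = 3.6771625

3.67716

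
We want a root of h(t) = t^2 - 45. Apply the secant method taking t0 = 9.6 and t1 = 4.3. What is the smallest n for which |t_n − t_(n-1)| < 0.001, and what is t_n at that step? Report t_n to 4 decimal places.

h(9.6) = 47.160000, h(4.3) = -26.510000
t2 = 4.300000 − (-26.510000)·(-5.300000)/(-73.670000) = 6.207194;  |Δ| = 1.907194
h(6.207194) = -6.470740
t3 = 6.207194 − (-6.470740)·(1.907194)/(20.039260) = 6.823033;  |Δ| = 0.615839
h(6.823033) = 1.553782
t4 = 6.823033 − 1.553782·(0.615839)/(8.024522) = 6.703789;  |Δ| = 0.119244
h(6.703789) = -0.059216
t5 = 6.703789 − (-0.059216)·(-0.119244)/(-1.612998) = 6.708166;  |Δ| = 0.004378
h(6.708166) = -0.000503
t6 = 6.708166 − (-0.000503)·(0.004378)/(0.058713) = 6.708204;  |Δ| = 0.000037
|t6 − t5| = 0.000037 < 0.001

n = 6, t_n = 6.7082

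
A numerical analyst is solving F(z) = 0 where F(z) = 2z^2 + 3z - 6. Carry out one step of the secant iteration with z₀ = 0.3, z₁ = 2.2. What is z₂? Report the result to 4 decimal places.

0.9150

F(0.3) = -4.920000, F(2.2) = 10.280000
z₂ = 2.200000 − 10.280000·(2.200000 − 0.300000) / (10.280000 − (-4.920000)) = 2.200000 − (19.532000)/(15.200000) = 0.915000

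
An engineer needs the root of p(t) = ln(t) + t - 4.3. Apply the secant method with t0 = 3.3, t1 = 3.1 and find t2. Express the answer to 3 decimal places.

p(3.3) = 0.19392, p(3.1) = -0.06860
t2 = 3.10000 − (-0.06860)·(3.10000 − 3.30000) / (-0.06860 − 0.19392) = 3.10000 − (0.01372)/(-0.26252) = 3.15226

3.152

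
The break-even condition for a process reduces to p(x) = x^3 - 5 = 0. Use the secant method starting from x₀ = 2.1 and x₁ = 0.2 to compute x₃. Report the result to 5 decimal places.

p(2.1) = 4.2610000, p(0.2) = -4.9920000
x₂ = 0.2000000 − (-4.9920000)·(0.2000000 − 2.1000000) / (-4.9920000 − 4.2610000) = 0.2000000 − (9.4848000)/(-9.2530000) = 1.2250513
p(1.2250513) = -3.1615033
x₃ = 1.2250513 − (-3.1615033)·(1.2250513 − 0.2000000) / (-3.1615033 − (-4.9920000)) = 1.2250513 − (-3.2407031)/(1.8304967) = 2.9954468

2.99545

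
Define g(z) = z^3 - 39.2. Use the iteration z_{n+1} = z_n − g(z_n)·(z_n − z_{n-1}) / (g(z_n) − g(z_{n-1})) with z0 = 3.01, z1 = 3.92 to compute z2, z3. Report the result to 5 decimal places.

3.33930, 3.38888

g(3.01) = -11.9290990, g(3.92) = 21.0362880
z2 = 3.9200000 − 21.0362880·(3.9200000 − 3.0100000) / (21.0362880 − (-11.9290990)) = 3.9200000 − (19.1430221)/(32.9653870) = 3.3392993
g(3.3392993) = -1.9637400
z3 = 3.3392993 − (-1.9637400)·(3.3392993 − 3.9200000) / (-1.9637400 − 21.0362880) = 3.3392993 − (1.1403451)/(-23.0000280) = 3.3888795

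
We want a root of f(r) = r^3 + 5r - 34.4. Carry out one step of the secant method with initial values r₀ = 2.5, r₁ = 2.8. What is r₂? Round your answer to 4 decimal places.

2.7405

f(2.5) = -6.275000, f(2.8) = 1.552000
r₂ = 2.800000 − 1.552000·(2.800000 − 2.500000) / (1.552000 − (-6.275000)) = 2.800000 − (0.465600)/(7.827000) = 2.740514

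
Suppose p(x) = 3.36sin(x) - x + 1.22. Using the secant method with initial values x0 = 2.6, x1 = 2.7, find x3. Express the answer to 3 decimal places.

p(2.6) = 0.35208, p(2.7) = -0.04400
x2 = 2.70000 − (-0.04400)·(2.70000 − 2.60000) / (-0.04400 − 0.35208) = 2.70000 − (-0.00440)/(-0.39609) = 2.68889
p(2.68889) = 0.00076
x3 = 2.68889 − 0.00076·(2.68889 − 2.70000) / (0.00076 − (-0.04400)) = 2.68889 − (-0.00001)/(0.04477) = 2.68908

2.689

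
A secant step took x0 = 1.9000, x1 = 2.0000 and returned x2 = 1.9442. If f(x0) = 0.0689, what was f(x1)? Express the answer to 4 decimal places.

-0.0870

The secant line through (1.9000, 0.0689) and (2.0000, f(x1)) crosses zero at x2 = 1.9442.
So (1.9000, 0.0689), (2.0000, f(x1)), (1.9442, 0) are collinear:
f(x1) = 0.0689 · (2.0000 − 1.9442) / (1.9000 − 1.9442) = 0.0689 · (0.055800)/(-0.044200) = -0.086982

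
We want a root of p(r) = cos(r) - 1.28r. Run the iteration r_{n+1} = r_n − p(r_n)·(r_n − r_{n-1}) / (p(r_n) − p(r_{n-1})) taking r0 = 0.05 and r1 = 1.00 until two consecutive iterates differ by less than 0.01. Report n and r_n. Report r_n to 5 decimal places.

p(0.05) = 0.9347503, p(1.00) = -0.7396977
r2 = 1.0000000 − (-0.7396977)·(0.9500000)/(-1.6744480) = 0.5803317;  |Δ| = 0.4196683
p(0.5803317) = 0.0934563
r3 = 0.5803317 − 0.0934563·(-0.4196683)/(0.8331540) = 0.6274066;  |Δ| = 0.0470749
p(0.6274066) = 0.0064723
r4 = 0.6274066 − 0.0064723·(0.0470749)/(-0.0869841) = 0.6309093;  |Δ| = 0.0035027
|r4 − r3| = 0.0035027 < 0.01

n = 4, r_n = 0.63091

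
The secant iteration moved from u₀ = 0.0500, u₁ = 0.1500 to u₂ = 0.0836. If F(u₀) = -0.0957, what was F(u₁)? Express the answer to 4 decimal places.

The secant line through (0.0500, -0.0957) and (0.1500, F(u₁)) crosses zero at u₂ = 0.0836.
So (0.0500, -0.0957), (0.1500, F(u₁)), (0.0836, 0) are collinear:
F(u₁) = -0.0957 · (0.1500 − 0.0836) / (0.0500 − 0.0836) = -0.0957 · (0.066400)/(-0.033600) = 0.189121

0.1891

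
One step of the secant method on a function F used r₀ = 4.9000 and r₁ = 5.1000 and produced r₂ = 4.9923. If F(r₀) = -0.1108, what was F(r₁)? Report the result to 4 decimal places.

0.1293

The secant line through (4.9000, -0.1108) and (5.1000, F(r₁)) crosses zero at r₂ = 4.9923.
So (4.9000, -0.1108), (5.1000, F(r₁)), (4.9923, 0) are collinear:
F(r₁) = -0.1108 · (5.1000 − 4.9923) / (4.9000 − 4.9923) = -0.1108 · (0.107700)/(-0.092300) = 0.129287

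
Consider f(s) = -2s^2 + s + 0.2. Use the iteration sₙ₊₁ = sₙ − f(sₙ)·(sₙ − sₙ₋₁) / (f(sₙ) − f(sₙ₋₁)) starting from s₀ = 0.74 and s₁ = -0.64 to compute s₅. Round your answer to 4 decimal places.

0.7648

f(0.74) = -0.155200, f(-0.64) = -1.259200
s₂ = -0.640000 − (-1.259200)·(-0.640000 − 0.740000) / (-1.259200 − (-0.155200)) = -0.640000 − (1.737696)/(-1.104000) = 0.934000
f(0.934000) = -0.610712
s₃ = 0.934000 − (-0.610712)·(0.934000 − (-0.640000)) / (-0.610712 − (-1.259200)) = 0.934000 − (-0.961261)/(0.648488) = 2.416311
f(2.416311) = -9.060804
s₄ = 2.416311 − (-9.060804)·(2.416311 − 0.934000) / (-9.060804 − (-0.610712)) = 2.416311 − (-13.430926)/(-8.450092) = 0.826869
f(0.826869) = -0.340556
s₅ = 0.826869 − (-0.340556)·(0.826869 − 2.416311) / (-0.340556 − (-9.060804)) = 0.826869 − (0.541294)/(8.720248) = 0.764796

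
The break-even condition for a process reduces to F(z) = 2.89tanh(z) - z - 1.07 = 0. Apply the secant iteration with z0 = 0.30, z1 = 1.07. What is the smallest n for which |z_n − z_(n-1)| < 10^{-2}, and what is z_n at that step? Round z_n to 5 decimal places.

n = 7, z_n = 0.72918

F(0.30) = -0.5281066, F(1.07) = 0.1415429
z2 = 1.0700000 − 0.1415429·(0.7700000)/(0.6696495) = 0.9072461;  |Δ| = 0.1627539
F(0.9072461) = 0.1029986
z3 = 0.9072461 − 0.1029986·(-0.1627539)/(-0.0385444) = 0.4723338;  |Δ| = 0.4349124
F(0.4723338) = -0.2704938
z4 = 0.4723338 − (-0.2704938)·(-0.4349124)/(-0.3734924) = 0.7873097;  |Δ| = 0.3149759
F(0.7873097) = 0.0410801
z5 = 0.7873097 − 0.0410801·(0.3149759)/(0.3115739) = 0.7457810;  |Δ| = 0.0415286
F(0.7457810) = 0.0125059
z6 = 0.7457810 − 0.0125059·(-0.0415286)/(-0.0285742) = 0.7276055;  |Δ| = 0.0181756
F(0.7276055) = -0.0011866
z7 = 0.7276055 − (-0.0011866)·(-0.0181756)/(-0.0136925) = 0.7291806;  |Δ| = 0.0015751
|z7 − z6| = 0.0015751 < 10^{-2}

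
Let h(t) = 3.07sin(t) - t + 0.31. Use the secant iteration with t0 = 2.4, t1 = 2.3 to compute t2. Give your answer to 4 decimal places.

2.3948

h(2.4) = -0.016328, h(2.3) = 0.299315
t2 = 2.300000 − 0.299315·(2.300000 − 2.400000) / (0.299315 − (-0.016328)) = 2.300000 − (-0.029932)/(0.315643) = 2.394827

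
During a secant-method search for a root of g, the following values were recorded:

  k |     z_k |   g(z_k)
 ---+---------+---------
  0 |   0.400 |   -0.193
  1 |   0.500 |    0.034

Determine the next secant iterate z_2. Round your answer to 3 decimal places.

0.485

z_2 = 0.500 − 0.034·(0.500 − 0.400) / (0.034 − (-0.193))
   = 0.500 − (0.00340)/(0.22700) = 0.48502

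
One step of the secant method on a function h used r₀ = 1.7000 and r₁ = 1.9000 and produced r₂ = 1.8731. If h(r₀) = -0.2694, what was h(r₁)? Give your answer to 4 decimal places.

The secant line through (1.7000, -0.2694) and (1.9000, h(r₁)) crosses zero at r₂ = 1.8731.
So (1.7000, -0.2694), (1.9000, h(r₁)), (1.8731, 0) are collinear:
h(r₁) = -0.2694 · (1.9000 − 1.8731) / (1.7000 − 1.8731) = -0.2694 · (0.026900)/(-0.173100) = 0.041865

0.0419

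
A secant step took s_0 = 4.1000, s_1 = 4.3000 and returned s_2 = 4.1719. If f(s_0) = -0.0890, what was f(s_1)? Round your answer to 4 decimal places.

The secant line through (4.1000, -0.0890) and (4.3000, f(s_1)) crosses zero at s_2 = 4.1719.
So (4.1000, -0.0890), (4.3000, f(s_1)), (4.1719, 0) are collinear:
f(s_1) = -0.0890 · (4.3000 − 4.1719) / (4.1000 − 4.1719) = -0.0890 · (0.128100)/(-0.071900) = 0.158566

0.1586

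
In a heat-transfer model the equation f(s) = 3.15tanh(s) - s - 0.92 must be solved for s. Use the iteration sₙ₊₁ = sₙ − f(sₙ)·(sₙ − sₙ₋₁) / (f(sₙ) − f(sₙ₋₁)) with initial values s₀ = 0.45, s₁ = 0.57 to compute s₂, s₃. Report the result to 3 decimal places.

f(0.45) = -0.04102, f(0.57) = 0.13338
s₂ = 0.57000 − 0.13338·(0.57000 − 0.45000) / (0.13338 − (-0.04102)) = 0.57000 − (0.01601)/(0.17440) = 0.47822
f(0.47822) = 0.00296
s₃ = 0.47822 − 0.00296·(0.47822 − 0.57000) / (0.00296 − 0.13338) = 0.47822 − (-0.00027)/(-0.13042) = 0.47614

0.478, 0.476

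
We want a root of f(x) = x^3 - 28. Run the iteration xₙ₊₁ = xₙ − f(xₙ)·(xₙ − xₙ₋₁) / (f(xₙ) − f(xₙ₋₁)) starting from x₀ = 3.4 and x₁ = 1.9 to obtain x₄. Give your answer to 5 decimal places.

3.03225

f(3.4) = 11.3040000, f(1.9) = -21.1410000
x₂ = 1.9000000 − (-21.1410000)·(1.9000000 − 3.4000000) / (-21.1410000 − 11.3040000) = 1.9000000 − (31.7115000)/(-32.4450000) = 2.8773925
f(2.8773925) = -4.1769520
x₃ = 2.8773925 − (-4.1769520)·(2.8773925 − 1.9000000) / (-4.1769520 − (-21.1410000)) = 2.8773925 − (-4.0825216)/(16.9640480) = 3.1180498
f(3.1180498) = 2.3144111
x₄ = 3.1180498 − 2.3144111·(3.1180498 − 2.8773925) / (2.3144111 − (-4.1769520)) = 3.1180498 − (0.5569799)/(6.4913630) = 3.0322466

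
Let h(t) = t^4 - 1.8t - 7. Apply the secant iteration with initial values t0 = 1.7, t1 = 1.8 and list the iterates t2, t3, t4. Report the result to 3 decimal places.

h(1.7) = -1.70790, h(1.8) = 0.25760
t2 = 1.80000 − 0.25760·(1.80000 − 1.70000) / (0.25760 − (-1.70790)) = 1.80000 − (0.02576)/(1.96550) = 1.78689
h(1.78689) = -0.02122
t3 = 1.78689 − (-0.02122)·(1.78689 − 1.80000) / (-0.02122 − 0.25760) = 1.78689 − (0.00028)/(-0.27882) = 1.78789
h(1.78789) = -0.00023
t4 = 1.78789 − (-0.00023)·(1.78789 − 1.78689) / (-0.00023 − (-0.02122)) = 1.78789 − (0.00000)/(0.02099) = 1.78790

1.787, 1.788, 1.788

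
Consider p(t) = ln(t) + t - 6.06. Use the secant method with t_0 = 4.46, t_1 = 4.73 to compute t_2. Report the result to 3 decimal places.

4.546

p(4.46) = -0.10485, p(4.73) = 0.22393
t_2 = 4.73000 − 0.22393·(4.73000 − 4.46000) / (0.22393 − (-0.10485)) = 4.73000 − (0.06046)/(0.32878) = 4.54611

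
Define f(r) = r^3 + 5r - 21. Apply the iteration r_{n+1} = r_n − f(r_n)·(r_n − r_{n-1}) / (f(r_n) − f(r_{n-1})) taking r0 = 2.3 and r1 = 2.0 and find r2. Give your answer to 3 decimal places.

f(2.3) = 2.66700, f(2.0) = -3.00000
r2 = 2.00000 − (-3.00000)·(2.00000 − 2.30000) / (-3.00000 − 2.66700) = 2.00000 − (0.90000)/(-5.66700) = 2.15881

2.159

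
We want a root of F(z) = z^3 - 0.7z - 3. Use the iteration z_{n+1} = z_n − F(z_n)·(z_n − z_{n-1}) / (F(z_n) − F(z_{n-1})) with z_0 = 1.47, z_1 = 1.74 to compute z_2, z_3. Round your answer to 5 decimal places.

1.59098, 1.60233

F(1.47) = -0.8524770, F(1.74) = 1.0500240
z_2 = 1.7400000 − 1.0500240·(1.7400000 − 1.4700000) / (1.0500240 − (-0.8524770)) = 1.7400000 − (0.2835065)/(1.9025010) = 1.5909822
F(1.5909822) = -0.0865545
z_3 = 1.5909822 − (-0.0865545)·(1.5909822 − 1.7400000) / (-0.0865545 − 1.0500240) = 1.5909822 − (0.0128982)/(-1.1365785) = 1.6023305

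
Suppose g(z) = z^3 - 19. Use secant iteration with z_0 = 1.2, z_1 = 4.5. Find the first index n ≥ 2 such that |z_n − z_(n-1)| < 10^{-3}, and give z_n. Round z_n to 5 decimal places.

g(1.2) = -17.2720000, g(4.5) = 72.1250000
z_2 = 4.5000000 − 72.1250000·(3.3000000)/(89.3970000) = 1.8375784;  |Δ| = 2.6624216
g(1.8375784) = -12.7950589
z_3 = 1.8375784 − (-12.7950589)·(-2.6624216)/(-84.9200589) = 2.2387303;  |Δ| = 0.4011519
g(2.2387303) = -7.7796775
z_4 = 2.2387303 − (-7.7796775)·(0.4011519)/(5.0153814) = 2.8609825;  |Δ| = 0.6222522
g(2.8609825) = 4.4177743
z_5 = 2.8609825 − 4.4177743·(0.6222522)/(12.1974518) = 2.6356101;  |Δ| = 0.2253725
g(2.6356101) = -0.6918919
z_6 = 2.6356101 − (-0.6918919)·(-0.2253725)/(-5.1096662) = 2.6661274;  |Δ| = 0.0305173
g(2.6661274) = -0.0485393
z_7 = 2.6661274 − (-0.0485393)·(0.0305173)/(0.6433526) = 2.6684298;  |Δ| = 0.0023025
g(2.6684298) = 0.0006023
z_8 = 2.6684298 − 0.0006023·(0.0023025)/(0.0491416) = 2.6684016;  |Δ| = 0.0000282
|z_8 − z_7| = 0.0000282 < 10^{-3}

n = 8, z_n = 2.66840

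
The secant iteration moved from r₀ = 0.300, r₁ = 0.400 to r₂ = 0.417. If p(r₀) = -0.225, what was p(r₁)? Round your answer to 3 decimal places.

-0.033

The secant line through (0.300, -0.225) and (0.400, p(r₁)) crosses zero at r₂ = 0.417.
So (0.300, -0.225), (0.400, p(r₁)), (0.417, 0) are collinear:
p(r₁) = -0.225 · (0.400 − 0.417) / (0.300 − 0.417) = -0.225 · (-0.01700)/(-0.11700) = -0.03269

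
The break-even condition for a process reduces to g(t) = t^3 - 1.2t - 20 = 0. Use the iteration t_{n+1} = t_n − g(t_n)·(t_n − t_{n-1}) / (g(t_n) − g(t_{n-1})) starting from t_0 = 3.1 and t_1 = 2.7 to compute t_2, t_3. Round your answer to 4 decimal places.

2.8478, 2.8625

g(3.1) = 6.071000, g(2.7) = -3.557000
t_2 = 2.700000 − (-3.557000)·(2.700000 − 3.100000) / (-3.557000 − 6.071000) = 2.700000 − (1.422800)/(-9.628000) = 2.847777
g(2.847777) = -0.322327
t_3 = 2.847777 − (-0.322327)·(2.847777 − 2.700000) / (-0.322327 − (-3.557000)) = 2.847777 − (-0.047633)/(3.234673) = 2.862503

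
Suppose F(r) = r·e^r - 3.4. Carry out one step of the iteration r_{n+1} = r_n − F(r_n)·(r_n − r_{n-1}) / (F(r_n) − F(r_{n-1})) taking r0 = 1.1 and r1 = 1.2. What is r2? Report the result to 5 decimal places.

1.11404

F(1.1) = -0.0954174, F(1.2) = 0.5841403
r2 = 1.2000000 − 0.5841403·(1.2000000 − 1.1000000) / (0.5841403 − (-0.0954174)) = 1.2000000 − (0.0584140)/(0.6795577) = 1.1140411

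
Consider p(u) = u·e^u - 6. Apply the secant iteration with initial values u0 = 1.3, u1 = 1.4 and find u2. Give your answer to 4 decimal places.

1.4356

p(1.3) = -1.229914, p(1.4) = -0.322720
u2 = 1.400000 − (-0.322720)·(1.400000 − 1.300000) / (-0.322720 − (-1.229914)) = 1.400000 − (-0.032272)/(0.907194) = 1.435573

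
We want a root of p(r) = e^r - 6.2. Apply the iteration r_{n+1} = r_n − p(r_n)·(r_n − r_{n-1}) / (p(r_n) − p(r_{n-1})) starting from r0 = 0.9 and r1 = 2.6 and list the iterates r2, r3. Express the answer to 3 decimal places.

1.478, 1.702

p(0.9) = -3.74040, p(2.6) = 7.26374
r2 = 2.60000 − 7.26374·(2.60000 − 0.90000) / (7.26374 − (-3.74040)) = 2.60000 − (12.34835)/(11.00413) = 1.47784
p(1.47784) = -1.81651
r3 = 1.47784 − (-1.81651)·(1.47784 − 2.60000) / (-1.81651 − 7.26374) = 1.47784 − (2.03841)/(-9.08025) = 1.70233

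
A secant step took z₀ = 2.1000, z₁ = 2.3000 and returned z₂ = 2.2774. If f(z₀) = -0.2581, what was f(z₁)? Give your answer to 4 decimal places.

0.0329

The secant line through (2.1000, -0.2581) and (2.3000, f(z₁)) crosses zero at z₂ = 2.2774.
So (2.1000, -0.2581), (2.3000, f(z₁)), (2.2774, 0) are collinear:
f(z₁) = -0.2581 · (2.3000 − 2.2774) / (2.1000 − 2.2774) = -0.2581 · (0.022600)/(-0.177400) = 0.032881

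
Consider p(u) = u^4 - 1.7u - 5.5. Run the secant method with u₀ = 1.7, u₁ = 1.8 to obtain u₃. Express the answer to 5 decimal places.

p(1.7) = -0.0379000, p(1.8) = 1.9376000
u₂ = 1.8000000 − 1.9376000·(1.8000000 − 1.7000000) / (1.9376000 − (-0.0379000)) = 1.8000000 − (0.1937600)/(1.9755000) = 1.7019185
p(1.7019185) = -0.0033952
u₃ = 1.7019185 − (-0.0033952)·(1.7019185 − 1.8000000) / (-0.0033952 − 1.9376000) = 1.7019185 − (0.0003330)/(-1.9409952) = 1.7020901

1.70209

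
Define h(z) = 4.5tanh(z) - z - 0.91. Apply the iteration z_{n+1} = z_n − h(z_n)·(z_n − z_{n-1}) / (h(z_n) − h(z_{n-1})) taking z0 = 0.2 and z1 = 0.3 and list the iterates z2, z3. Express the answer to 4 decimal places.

h(0.2) = -0.221811, h(0.3) = 0.100907
z2 = 0.300000 − 0.100907·(0.300000 − 0.200000) / (0.100907 − (-0.221811)) = 0.300000 − (0.010091)/(0.322718) = 0.268732
h(0.268732) = 0.002269
z3 = 0.268732 − 0.002269·(0.268732 − 0.300000) / (0.002269 − 0.100907) = 0.268732 − (-0.000071)/(-0.098638) = 0.268013

0.2687, 0.2680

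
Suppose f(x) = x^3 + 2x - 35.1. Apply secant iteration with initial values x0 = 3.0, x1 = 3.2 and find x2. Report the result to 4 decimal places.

f(3.0) = -2.100000, f(3.2) = 4.068000
x2 = 3.200000 − 4.068000·(3.200000 − 3.000000) / (4.068000 − (-2.100000)) = 3.200000 − (0.813600)/(6.168000) = 3.068093

3.0681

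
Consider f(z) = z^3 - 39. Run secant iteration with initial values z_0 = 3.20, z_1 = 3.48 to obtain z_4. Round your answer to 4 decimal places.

3.3912

f(3.20) = -6.232000, f(3.48) = 3.144192
z_2 = 3.480000 − 3.144192·(3.480000 − 3.200000) / (3.144192 − (-6.232000)) = 3.480000 − (0.880374)/(9.376192) = 3.386105
f(3.386105) = -0.175898
z_3 = 3.386105 − (-0.175898)·(3.386105 − 3.480000) / (-0.175898 − 3.144192) = 3.386105 − (0.016516)/(-3.320090) = 3.391080
f(3.391080) = -0.004537
z_4 = 3.391080 − (-0.004537)·(3.391080 − 3.386105) / (-0.004537 − (-0.175898)) = 3.391080 − (-0.000023)/(0.171361) = 3.391212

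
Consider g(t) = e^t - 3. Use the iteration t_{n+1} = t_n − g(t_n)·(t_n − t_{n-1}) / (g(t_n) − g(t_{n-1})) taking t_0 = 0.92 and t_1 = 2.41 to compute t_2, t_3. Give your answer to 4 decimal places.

1.0048, 1.0497

g(0.92) = -0.490710, g(2.41) = 8.133961
t_2 = 2.410000 − 8.133961·(2.410000 − 0.920000) / (8.133961 − (-0.490710)) = 2.410000 − (12.119602)/(8.624671) = 1.004775
g(1.004775) = -0.268707
t_3 = 1.004775 − (-0.268707)·(1.004775 − 2.410000) / (-0.268707 − 8.133961) = 1.004775 − (0.377594)/(-8.402668) = 1.049712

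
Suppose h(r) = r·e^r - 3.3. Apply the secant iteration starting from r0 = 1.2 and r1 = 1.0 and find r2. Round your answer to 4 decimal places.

h(1.2) = 0.684140, h(1.0) = -0.581718
r2 = 1.000000 − (-0.581718)·(1.000000 − 1.200000) / (-0.581718 − 0.684140) = 1.000000 − (0.116344)/(-1.265858) = 1.091909

1.0919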